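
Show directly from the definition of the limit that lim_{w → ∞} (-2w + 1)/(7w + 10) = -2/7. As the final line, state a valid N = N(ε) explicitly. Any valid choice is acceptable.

N = (27/49)/ε

Fix ε > 0. We seek N > 0 such that w > N implies |(-2w + 1)/(7w + 10) + 2/7| < ε.
(-2w + 1)/(7w + 10) + 2/7 = (7(-2w + 1) − (-2)(7w + 10)) / (7(7w + 10)) = 27/(7(7w + 10)).
For w > 0 we have 7w + 10 > 7w, so |(-2w + 1)/(7w + 10) + 2/7| = 27/(7(7w + 10)) < 27/(7·7w) = (27/49)/w.
Thus |(-2w + 1)/(7w + 10) + 2/7| < ε whenever w > (27/49)/ε.
Take N = (27/49)/ε. If w > N then |(-2w + 1)/(7w + 10) + 2/7| < (27/49)/w < ε.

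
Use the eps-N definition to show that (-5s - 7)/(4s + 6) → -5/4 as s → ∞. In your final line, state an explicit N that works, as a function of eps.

Let eps > 0 be given. We seek N > 0 such that s > N implies |(-5s - 7)/(4s + 6) + 5/4| < eps.
(-5s - 7)/(4s + 6) + 5/4 = (4(-5s - 7) − (-5)(4s + 6)) / (4(4s + 6)) = 2/(4(4s + 6)).
For s > 0 we have 4s + 6 > 4s, so |(-5s - 7)/(4s + 6) + 5/4| = 2/(4(4s + 6)) < 2/(4·4s) = (1/8)/s.
Thus |(-5s - 7)/(4s + 6) + 5/4| < eps whenever s > (1/8)/eps.
Take N = (1/8)/eps. If s > N then |(-5s - 7)/(4s + 6) + 5/4| < (1/8)/s < eps.

N = (1/8)/eps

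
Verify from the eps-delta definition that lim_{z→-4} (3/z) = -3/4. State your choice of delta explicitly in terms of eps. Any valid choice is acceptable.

delta = min(2, (8/3)eps)

Let eps > 0 be given. We seek delta > 0 such that 0 < |z + 4| < delta implies |3/z + 3/4| < eps.
|3/z + 3/4| = 3·|-4 − z|/(4·|z|) = 3|z + 4|/(4|z|).
Require delta ≤ 2 so that |z| > 4 − 2 = 2, hence 4|z| > 8.
Then |3/z + 3/4| < 3|z + 4|/8, which is < eps when |z + 4| < (8/3)eps.
Take delta = min(2, (8/3)eps). Then 0 < |z + 4| < delta gives both |z + 4| < 2 and |z + 4| < (8/3)eps, so |3/z + 3/4| < eps.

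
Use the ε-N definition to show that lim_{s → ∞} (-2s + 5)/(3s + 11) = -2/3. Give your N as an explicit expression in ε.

N = (37/9)/ε

Let ε > 0. We seek N > 0 such that s > N implies |(-2s + 5)/(3s + 11) + 2/3| < ε.
(-2s + 5)/(3s + 11) + 2/3 = (3(-2s + 5) − (-2)(3s + 11)) / (3(3s + 11)) = 37/(3(3s + 11)).
For s > 0 we have 3s + 11 > 3s, so |(-2s + 5)/(3s + 11) + 2/3| = 37/(3(3s + 11)) < 37/(3·3s) = (37/9)/s.
Thus |(-2s + 5)/(3s + 11) + 2/3| < ε whenever s > (37/9)/ε.
Take N = (37/9)/ε. If s > N then |(-2s + 5)/(3s + 11) + 2/3| < (37/9)/s < ε.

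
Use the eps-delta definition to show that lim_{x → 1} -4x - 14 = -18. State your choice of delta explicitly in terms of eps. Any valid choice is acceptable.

Suppose eps > 0. We need delta > 0 so that 0 < |x − 1| < delta implies |(-4x - 14) + 18| < eps.
Since (-4x - 14) + 18 = -4(x − 1), we have |(-4x - 14) + 18| = 4|x − 1|.
So 4|x − 1| < eps exactly when |x − 1| < eps/4.
Take delta = eps/4. If 0 < |x − 1| < delta then |(-4x - 14) + 18| = 4|x − 1| < 4·(eps/4) = eps.

delta = eps/4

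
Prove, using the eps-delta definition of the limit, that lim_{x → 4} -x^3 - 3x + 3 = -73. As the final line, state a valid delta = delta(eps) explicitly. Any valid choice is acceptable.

delta = min(1, eps/64)

Fix eps > 0. We want delta > 0 such that 0 < |x − 4| < delta implies |(-x^3 - 3x + 3) + 73| < eps.
(-x^3 - 3x + 3) + 73 = -x^3 - 3x + 76 = (x − 4)(-x^2 - 4x - 19).
So |(-x^3 - 3x + 3) + 73| = |x − 4|·|-x^2 - 4x - 19|.
Require delta ≤ 1. Then |x − 4| < 1 gives |x| < 5, and by the triangle inequality |-x^2 - 4x - 19| ≤ 5^2 + 4·5 + 19 = 64.
Hence |(-x^3 - 3x + 3) + 73| ≤ 64|x − 4| < eps provided |x − 4| < eps/64.
Choosing delta = min(1, eps/64) ensures both conditions, hence |(-x^3 - 3x + 3) + 73| < eps.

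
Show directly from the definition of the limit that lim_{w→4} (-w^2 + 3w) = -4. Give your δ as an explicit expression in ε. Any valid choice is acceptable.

Suppose ε > 0. We want δ > 0 such that 0 < |w − 4| < δ implies |(-w^2 + 3w) + 4| < ε.
(-w^2 + 3w) + 4 = -w^2 + 3w + 4 = (w − 4)(-w - 1).
So |(-w^2 + 3w) + 4| = |w − 4|·|-w - 1|.
Assume first that |w − 4| < 1, so |w| < 5. Then |-w - 1| ≤ 5 + 1 = 6.
Hence |(-w^2 + 3w) + 4| ≤ 6|w − 4| < ε provided |w − 4| < ε/6.
Choosing δ = min(1, ε/6) ensures both conditions, hence |(-w^2 + 3w) + 4| < ε.

δ = min(1, ε/6)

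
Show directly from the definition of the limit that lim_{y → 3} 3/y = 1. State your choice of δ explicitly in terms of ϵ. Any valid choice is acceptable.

δ = min(3/2, (3/2)ϵ)

Suppose ϵ > 0. We seek δ > 0 such that 0 < |y − 3| < δ implies |3/y − 1| < ϵ.
|3/y − 1| = 3·|3 − y|/(3·|y|) = 3|y − 3|/(3|y|).
Require δ ≤ 3/2 so that |y| > 3 − 3/2 = 3/2, hence 3|y| > 9/2.
Then |3/y − 1| < 3|y − 3|/(9/2), which is < ϵ when |y − 3| < (3/2)ϵ.
Take δ = min(3/2, (3/2)ϵ). Then 0 < |y − 3| < δ gives both |y − 3| < 3/2 and |y − 3| < (3/2)ϵ, so |3/y − 1| < ϵ.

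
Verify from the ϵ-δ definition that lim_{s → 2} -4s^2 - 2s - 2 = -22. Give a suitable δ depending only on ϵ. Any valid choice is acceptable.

δ = min(1, ϵ/22)

Let ϵ > 0 be given. We want δ > 0 such that 0 < |s − 2| < δ implies |(-4s^2 - 2s - 2) + 22| < ϵ.
(-4s^2 - 2s - 2) + 22 = -4s^2 - 2s + 20 = (s − 2)(-4s - 10).
So |(-4s^2 - 2s - 2) + 22| = |s − 2|·|-4s - 10|.
Require δ ≤ 1. Then |s − 2| < 1 gives |s| < 3, and by the triangle inequality |-4s - 10| ≤ 4·3 + 10 = 22.
Hence |(-4s^2 - 2s - 2) + 22| ≤ 22|s − 2| < ϵ provided |s − 2| < ϵ/22.
Choosing δ = min(1, ϵ/22) ensures both conditions, hence |(-4s^2 - 2s - 2) + 22| < ϵ.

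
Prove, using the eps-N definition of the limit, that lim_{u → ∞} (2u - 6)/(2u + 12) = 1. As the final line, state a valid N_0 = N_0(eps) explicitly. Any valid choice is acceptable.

Let eps > 0. We seek N_0 > 0 such that u > N_0 implies |(2u - 6)/(2u + 12) − 1| < eps.
(2u - 6)/(2u + 12) − 1 = (2(2u - 6) − 2(2u + 12)) / (2(2u + 12)) = -36/(2(2u + 12)).
For u > 0 we have 2u + 12 > 2u, so |(2u - 6)/(2u + 12) − 1| = 36/(2(2u + 12)) < 36/(2·2u) = 9/u.
Thus |(2u - 6)/(2u + 12) − 1| < eps whenever u > 9/eps.
Take N_0 = 9/eps. If u > N_0 then |(2u - 6)/(2u + 12) − 1| < 9/u < eps.

N_0 = 9/eps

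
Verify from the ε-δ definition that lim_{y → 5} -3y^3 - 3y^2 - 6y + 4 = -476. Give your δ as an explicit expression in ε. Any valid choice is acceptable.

δ = min(2, ε/369)

Let ε > 0. We want δ > 0 such that 0 < |y − 5| < δ implies |(-3y^3 - 3y^2 - 6y + 4) + 476| < ε.
(-3y^3 - 3y^2 - 6y + 4) + 476 = -3y^3 - 3y^2 - 6y + 480 = (y − 5)(-3y^2 - 18y - 96).
So |(-3y^3 - 3y^2 - 6y + 4) + 476| = |y − 5|·|-3y^2 - 18y - 96|.
Assume first that |y − 5| < 2, so |y| < 7. Then |-3y^2 - 18y - 96| ≤ 3·7^2 + 18·7 + 96 = 369.
Hence |(-3y^3 - 3y^2 - 6y + 4) + 476| ≤ 369|y − 5| < ε provided |y − 5| < ε/369.
Take δ = min(2, ε/369). Then 0 < |y − 5| < δ gives both |y − 5| < 2 and |y − 5| < ε/369, so |(-3y^3 - 3y^2 - 6y + 4) + 476| < ε.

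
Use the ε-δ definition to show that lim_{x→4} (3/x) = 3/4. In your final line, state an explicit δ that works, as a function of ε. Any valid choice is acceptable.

δ = min(2, (8/3)ε)

Suppose ε > 0. We seek δ > 0 such that 0 < |x − 4| < δ implies |3/x − (3/4)| < ε.
|3/x − (3/4)| = 3·|4 − x|/(4·|x|) = 3|x − 4|/(4|x|).
Restrict δ ≤ 2. Then |x − 4| < 2 gives |x| > 2, so 4|x| > 8.
Then |3/x − (3/4)| < 3|x − 4|/8, which is < ε when |x − 4| < (8/3)ε.
Take δ = min(2, (8/3)ε). Then 0 < |x − 4| < δ gives both |x − 4| < 2 and |x − 4| < (8/3)ε, so |3/x − (3/4)| < ε.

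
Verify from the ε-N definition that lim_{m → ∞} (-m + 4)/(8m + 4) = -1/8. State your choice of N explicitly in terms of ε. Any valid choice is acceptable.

Fix ε > 0. For m ≥ 1, |(-m + 4)/(8m + 4) + 1/8| = |36|/(8(8m + 4)) = 36/(8(8m + 4)).
Since 8m + 4 ≥ 8m for m ≥ 1, this is ≤ 36/(8·8m) = (9/16)/m.
So |(-m + 4)/(8m + 4) + 1/8| < ε whenever m > (9/16)/ε.
Take N = (9/16)/ε. If m > N then |(-m + 4)/(8m + 4) + 1/8| ≤ (9/16)/m < ε.

N = (9/16)/ε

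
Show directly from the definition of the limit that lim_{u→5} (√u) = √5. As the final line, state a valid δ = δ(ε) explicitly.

Let ε > 0 be given. We want δ > 0 such that 0 < |u − 5| < δ implies |√u − √5| < ε.
Multiplying by the conjugate, |√u − √5| = |u − 5|/(√u + √5).
Restrict δ ≤ 5 so that |u − 5| < 5 forces u > 0, and then √u + √5 > √5.
Hence |√u − √5| < |u − 5|/√5, which is < ε once |u − 5| < √5·ε.
Take δ = min(5, √5·ε). If 0 < |u − 5| < δ then u > 0 and |√u − √5| < |u − 5|/√5 < ε.

δ = min(5, √5·ε)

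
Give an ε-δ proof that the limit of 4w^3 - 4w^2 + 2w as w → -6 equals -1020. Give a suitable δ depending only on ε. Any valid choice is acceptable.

δ = min(1, ε/562)

Fix ε > 0. We want δ > 0 such that 0 < |w + 6| < δ implies |(4w^3 - 4w^2 + 2w) + 1020| < ε.
(4w^3 - 4w^2 + 2w) + 1020 = 4w^3 - 4w^2 + 2w + 1020 = (w + 6)(4w^2 - 28w + 170).
So |(4w^3 - 4w^2 + 2w) + 1020| = |w + 6|·|4w^2 - 28w + 170|.
Require δ ≤ 1. Then |w + 6| < 1 gives |w| < 7, and by the triangle inequality |4w^2 - 28w + 170| ≤ 4·7^2 + 28·7 + 170 = 562.
Hence |(4w^3 - 4w^2 + 2w) + 1020| ≤ 562|w + 6| < ε provided |w + 6| < ε/562.
Take δ = min(1, ε/562). Then 0 < |w + 6| < δ gives both |w + 6| < 1 and |w + 6| < ε/562, so |(4w^3 - 4w^2 + 2w) + 1020| < ε.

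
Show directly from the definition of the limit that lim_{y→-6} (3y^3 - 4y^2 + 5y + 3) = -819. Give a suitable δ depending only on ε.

Let ε > 0. We want δ > 0 such that 0 < |y + 6| < δ implies |(3y^3 - 4y^2 + 5y + 3) + 819| < ε.
(3y^3 - 4y^2 + 5y + 3) + 819 = 3y^3 - 4y^2 + 5y + 822 = (y + 6)(3y^2 - 22y + 137).
So |(3y^3 - 4y^2 + 5y + 3) + 819| = |y + 6|·|3y^2 - 22y + 137|.
Require δ ≤ 1. Then |y + 6| < 1 gives |y| < 7, and by the triangle inequality |3y^2 - 22y + 137| ≤ 3·7^2 + 22·7 + 137 = 438.
Hence |(3y^3 - 4y^2 + 5y + 3) + 819| ≤ 438|y + 6| < ε provided |y + 6| < ε/438.
Choosing δ = min(1, ε/438) ensures both conditions, hence |(3y^3 - 4y^2 + 5y + 3) + 819| < ε.

δ = min(1, ε/438)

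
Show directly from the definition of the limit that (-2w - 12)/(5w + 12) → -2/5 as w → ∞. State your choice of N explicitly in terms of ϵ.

Let ϵ > 0 be given. We seek N > 0 such that w > N implies |(-2w - 12)/(5w + 12) + 2/5| < ϵ.
(-2w - 12)/(5w + 12) + 2/5 = (5(-2w - 12) − (-2)(5w + 12)) / (5(5w + 12)) = -36/(5(5w + 12)).
For w > 0 we have 5w + 12 > 5w, so |(-2w - 12)/(5w + 12) + 2/5| = 36/(5(5w + 12)) < 36/(5·5w) = (36/25)/w.
Thus |(-2w - 12)/(5w + 12) + 2/5| < ϵ whenever w > (36/25)/ϵ.
Take N = (36/25)/ϵ. If w > N then |(-2w - 12)/(5w + 12) + 2/5| < (36/25)/w < ϵ.

N = (36/25)/ϵ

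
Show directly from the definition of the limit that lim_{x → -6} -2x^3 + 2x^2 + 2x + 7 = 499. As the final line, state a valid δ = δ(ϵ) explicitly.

Let ϵ > 0. We want δ > 0 such that 0 < |x + 6| < δ implies |(-2x^3 + 2x^2 + 2x + 7) − 499| < ϵ.
(-2x^3 + 2x^2 + 2x + 7) − 499 = -2x^3 + 2x^2 + 2x - 492 = (x + 6)(-2x^2 + 14x - 82).
So |(-2x^3 + 2x^2 + 2x + 7) − 499| = |x + 6|·|-2x^2 + 14x - 82|.
Assume first that |x + 6| < 1, so |x| < 7. Then |-2x^2 + 14x - 82| ≤ 2·7^2 + 14·7 + 82 = 278.
Hence |(-2x^3 + 2x^2 + 2x + 7) − 499| ≤ 278|x + 6| < ϵ provided |x + 6| < ϵ/278.
Choosing δ = min(1, ϵ/278) ensures both conditions, hence |(-2x^3 + 2x^2 + 2x + 7) − 499| < ϵ.

δ = min(1, ϵ/278)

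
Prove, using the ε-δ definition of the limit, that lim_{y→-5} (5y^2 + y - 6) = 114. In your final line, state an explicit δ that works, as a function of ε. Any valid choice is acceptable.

δ = min(2, ε/59)

Let ε > 0. We want δ > 0 such that 0 < |y + 5| < δ implies |(5y^2 + y - 6) − 114| < ε.
(5y^2 + y - 6) − 114 = 5y^2 + y - 120 = (y + 5)(5y - 24).
So |(5y^2 + y - 6) − 114| = |y + 5|·|5y - 24|.
Require δ ≤ 2. Then |y + 5| < 2 gives |y| < 7, and by the triangle inequality |5y - 24| ≤ 5·7 + 24 = 59.
Hence |(5y^2 + y - 6) − 114| ≤ 59|y + 5| < ε provided |y + 5| < ε/59.
Take δ = min(2, ε/59). Then 0 < |y + 5| < δ gives both |y + 5| < 2 and |y + 5| < ε/59, so |(5y^2 + y - 6) − 114| < ε.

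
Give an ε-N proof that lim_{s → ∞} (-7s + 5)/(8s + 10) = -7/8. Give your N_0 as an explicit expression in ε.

Let ε > 0 be given. We seek N_0 > 0 such that s > N_0 implies |(-7s + 5)/(8s + 10) + 7/8| < ε.
(-7s + 5)/(8s + 10) + 7/8 = (8(-7s + 5) − (-7)(8s + 10)) / (8(8s + 10)) = 110/(8(8s + 10)).
For s > 0 we have 8s + 10 > 8s, so |(-7s + 5)/(8s + 10) + 7/8| = 110/(8(8s + 10)) < 110/(8·8s) = (55/32)/s.
Thus |(-7s + 5)/(8s + 10) + 7/8| < ε whenever s > (55/32)/ε.
Take N_0 = (55/32)/ε. If s > N_0 then |(-7s + 5)/(8s + 10) + 7/8| < (55/32)/s < ε.

N_0 = (55/32)/ε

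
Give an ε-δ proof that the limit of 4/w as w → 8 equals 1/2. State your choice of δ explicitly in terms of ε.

δ = min(4, 8ε)

Fix ε > 0. We seek δ > 0 such that 0 < |w − 8| < δ implies |4/w − (1/2)| < ε.
|4/w − (1/2)| = 4·|8 − w|/(8·|w|) = 4|w − 8|/(8|w|).
Restrict δ ≤ 4. Then |w − 8| < 4 gives |w| > 4, so 8|w| > 32.
Then |4/w − (1/2)| < 4|w − 8|/32, which is < ε when |w − 8| < 8ε.
Take δ = min(4, 8ε). Then 0 < |w − 8| < δ gives both |w − 8| < 4 and |w − 8| < 8ε, so |4/w − (1/2)| < ε.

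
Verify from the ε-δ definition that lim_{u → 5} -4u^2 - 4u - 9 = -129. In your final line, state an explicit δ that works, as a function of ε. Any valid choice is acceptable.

δ = min(2, ε/52)

Let ε > 0. We want δ > 0 such that 0 < |u − 5| < δ implies |(-4u^2 - 4u - 9) + 129| < ε.
(-4u^2 - 4u - 9) + 129 = -4u^2 - 4u + 120 = (u − 5)(-4u - 24).
So |(-4u^2 - 4u - 9) + 129| = |u − 5|·|-4u - 24|.
Assume first that |u − 5| < 2, so |u| < 7. Then |-4u - 24| ≤ 4·7 + 24 = 52.
Hence |(-4u^2 - 4u - 9) + 129| ≤ 52|u − 5| < ε provided |u − 5| < ε/52.
Choosing δ = min(2, ε/52) ensures both conditions, hence |(-4u^2 - 4u - 9) + 129| < ε.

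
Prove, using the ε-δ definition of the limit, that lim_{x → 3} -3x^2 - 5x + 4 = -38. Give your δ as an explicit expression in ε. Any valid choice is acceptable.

δ = min(1, ε/26)

Suppose ε > 0. We want δ > 0 such that 0 < |x − 3| < δ implies |(-3x^2 - 5x + 4) + 38| < ε.
(-3x^2 - 5x + 4) + 38 = -3x^2 - 5x + 42 = (x − 3)(-3x - 14).
So |(-3x^2 - 5x + 4) + 38| = |x − 3|·|-3x - 14|.
Require δ ≤ 1. Then |x − 3| < 1 gives |x| < 4, and by the triangle inequality |-3x - 14| ≤ 3·4 + 14 = 26.
Hence |(-3x^2 - 5x + 4) + 38| ≤ 26|x − 3| < ε provided |x − 3| < ε/26.
Choosing δ = min(1, ε/26) ensures both conditions, hence |(-3x^2 - 5x + 4) + 38| < ε.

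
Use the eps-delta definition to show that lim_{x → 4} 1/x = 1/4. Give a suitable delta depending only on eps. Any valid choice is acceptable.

Fix eps > 0. We seek delta > 0 such that 0 < |x − 4| < delta implies |1/x − (1/4)| < eps.
|1/x − (1/4)| = |4 − x|/(4·|x|) = |x − 4|/(4|x|).
Require delta ≤ 2 so that |x| > 4 − 2 = 2, hence 4|x| > 8.
Then |1/x − (1/4)| < |x − 4|/8, which is < eps when |x − 4| < 8eps.
Take delta = min(2, 8eps). Then 0 < |x − 4| < delta gives both |x − 4| < 2 and |x − 4| < 8eps, so |1/x − (1/4)| < eps.

delta = min(2, 8eps)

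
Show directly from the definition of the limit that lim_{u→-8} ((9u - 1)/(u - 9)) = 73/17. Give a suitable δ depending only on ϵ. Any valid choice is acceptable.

δ = min(17/2, (289/160)ϵ)

Let ϵ > 0 be given. We want δ > 0 with 0 < |u + 8| < δ ⇒ |(9u - 1)/(u - 9) − (73/17)| < ϵ.
Combining over a common denominator, (9u - 1)/(u - 9) − (73/17) = [(9u - 1)·(-17) − (-73)·(u - 9)] / [(-17)·(u - 9)] = -80(u + 8) / ((-17)(u - 9)).
So |(9u - 1)/(u - 9) − (73/17)| = 80|u + 8| / (17·|u − 9|).
Restrict δ ≤ 17/2. Then |u + 8| < 17/2 gives |u − 9| = |(u + 8) + (-17)| ≥ 17 − 17/2 = 17/2.
Hence |(9u - 1)/(u - 9) − (73/17)| < 80|u + 8|/(17·(17/2)) = (160/289)|u + 8|, which is < ϵ once |u + 8| < (289/160)ϵ.
Take δ = min(17/2, (289/160)ϵ). Then 0 < |u + 8| < δ forces both bounds, so |(9u - 1)/(u - 9) − (73/17)| < ϵ.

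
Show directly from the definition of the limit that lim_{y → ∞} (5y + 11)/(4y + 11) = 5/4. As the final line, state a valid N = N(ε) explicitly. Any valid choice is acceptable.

Let ε > 0. We seek N > 0 such that y > N implies |(5y + 11)/(4y + 11) − (5/4)| < ε.
(5y + 11)/(4y + 11) − (5/4) = (4(5y + 11) − 5(4y + 11)) / (4(4y + 11)) = -11/(4(4y + 11)).
For y > 0 we have 4y + 11 > 4y, so |(5y + 11)/(4y + 11) − (5/4)| = 11/(4(4y + 11)) < 11/(4·4y) = (11/16)/y.
Thus |(5y + 11)/(4y + 11) − (5/4)| < ε whenever y > (11/16)/ε.
Take N = (11/16)/ε. If y > N then |(5y + 11)/(4y + 11) − (5/4)| < (11/16)/y < ε.

N = (11/16)/ε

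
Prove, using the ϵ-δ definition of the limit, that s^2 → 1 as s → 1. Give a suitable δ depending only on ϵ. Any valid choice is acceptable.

Let ϵ > 0. We seek δ > 0 with 0 < |s − 1| < δ ⇒ |s^2 − 1| < ϵ.
Factor: s^2 − 1 = (s − 1)(s + 1), so |s^2 − 1| = |s − 1|·|s + 1|.
Impose δ ≤ 1 so that |s| < 2; then |s + 1| ≤ 3.
Hence |s^2 − 1| ≤ 3|s − 1|, which is < ϵ once |s − 1| < ϵ/3.
Take δ = min(1, ϵ/3). If 0 < |s − 1| < δ then both bounds hold and |s^2 − 1| ≤ 3|s − 1| < 3·(ϵ/3) = ϵ.

δ = min(1, ϵ/3)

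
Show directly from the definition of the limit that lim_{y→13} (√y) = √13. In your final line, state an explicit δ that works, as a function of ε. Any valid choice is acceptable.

δ = min(13, √13·ε)

Let ε > 0 be given. We want δ > 0 such that 0 < |y − 13| < δ implies |√y − √13| < ε.
Rationalise: √y − √13 = (y − 13)/(√y + √13), so |√y − √13| = |y − 13|/(√y + √13).
Restrict δ ≤ 13 so that |y − 13| < 13 forces y > 0, and then √y + √13 > √13.
Hence |√y − √13| < |y − 13|/√13, which is < ε once |y − 13| < √13·ε.
Take δ = min(13, √13·ε). If 0 < |y − 13| < δ then y > 0 and |√y − √13| < |y − 13|/√13 < ε.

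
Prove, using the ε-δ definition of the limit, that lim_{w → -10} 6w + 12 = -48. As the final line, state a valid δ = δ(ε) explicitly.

Fix ε > 0. We need δ > 0 so that 0 < |w + 10| < δ implies |(6w + 12) + 48| < ε.
Since (6w + 12) + 48 = 6(w + 10), we have |(6w + 12) + 48| = 6|w + 10|.
So 6|w + 10| < ε exactly when |w + 10| < ε/6.
Choosing δ = ε/6 gives |(6w + 12) + 48| = 6|w + 10| < ε whenever |w + 10| < δ.

δ = ε/6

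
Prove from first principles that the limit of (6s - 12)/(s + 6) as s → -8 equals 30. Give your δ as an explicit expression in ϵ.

Let ϵ > 0 be given. We want δ > 0 with 0 < |s + 8| < δ ⇒ |(6s - 12)/(s + 6) − 30| < ϵ.
Combining over a common denominator, (6s - 12)/(s + 6) − 30 = [(6s - 12)·(-2) − (-60)·(s + 6)] / [(-2)·(s + 6)] = 48(s + 8) / ((-2)(s + 6)).
So |(6s - 12)/(s + 6) − 30| = 48|s + 8| / (2·|s + 6|).
Restrict δ ≤ 1. Then |s + 8| < 1 gives |s + 6| = |(s + 8) + (-2)| ≥ 2 − 1 = 1.
Hence |(6s - 12)/(s + 6) − 30| < 48|s + 8|/(2·1) = 24|s + 8|, which is < ϵ once |s + 8| < (1/24)ϵ.
Take δ = min(1, (1/24)ϵ). Then 0 < |s + 8| < δ forces both bounds, so |(6s - 12)/(s + 6) − 30| < ϵ.

δ = min(1, (1/24)ϵ)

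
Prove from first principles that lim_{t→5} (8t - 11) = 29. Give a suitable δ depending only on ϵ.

Fix ϵ > 0. We need δ > 0 so that 0 < |t − 5| < δ implies |(8t - 11) − 29| < ϵ.
|(8t - 11) − 29| = |8t - 40| = 8|t − 5|.
So 8|t − 5| < ϵ exactly when |t − 5| < ϵ/8.
Choosing δ = ϵ/8 gives |(8t - 11) − 29| = 8|t − 5| < ϵ whenever |t − 5| < δ.

δ = ϵ/8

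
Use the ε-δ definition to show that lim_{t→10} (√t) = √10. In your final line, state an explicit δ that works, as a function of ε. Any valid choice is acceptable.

Let ε > 0 be given. We want δ > 0 such that 0 < |t − 10| < δ implies |√t − √10| < ε.
Rationalise: √t − √10 = (t − 10)/(√t + √10), so |√t − √10| = |t − 10|/(√t + √10).
Restrict δ ≤ 10 so that |t − 10| < 10 forces t > 0, and then √t + √10 > √10.
Hence |√t − √10| < |t − 10|/√10, which is < ε once |t − 10| < √10·ε.
Take δ = min(10, √10·ε). If 0 < |t − 10| < δ then t > 0 and |√t − √10| < |t − 10|/√10 < ε.

δ = min(10, √10·ε)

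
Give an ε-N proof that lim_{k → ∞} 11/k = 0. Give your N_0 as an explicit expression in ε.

N_0 = 11/ε

Fix ε > 0. For k ≥ 1, |11/k − 0| = 11/(k) ≤ 11/k.
We need 11/k < ε, i.e. k > 11/ε.
Take N_0 = 11/ε. If k > N_0 then |11/k| ≤ 11/k < ε.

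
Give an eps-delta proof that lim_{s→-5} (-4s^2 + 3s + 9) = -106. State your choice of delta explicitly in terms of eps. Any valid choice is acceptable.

Let eps > 0 be given. We want delta > 0 such that 0 < |s + 5| < delta implies |(-4s^2 + 3s + 9) + 106| < eps.
(-4s^2 + 3s + 9) + 106 = -4s^2 + 3s + 115 = (s + 5)(-4s + 23).
So |(-4s^2 + 3s + 9) + 106| = |s + 5|·|-4s + 23|.
Assume first that |s + 5| < 1, so |s| < 6. Then |-4s + 23| ≤ 4·6 + 23 = 47.
Hence |(-4s^2 + 3s + 9) + 106| ≤ 47|s + 5| < eps provided |s + 5| < eps/47.
Take delta = min(1, eps/47). Then 0 < |s + 5| < delta gives both |s + 5| < 1 and |s + 5| < eps/47, so |(-4s^2 + 3s + 9) + 106| < eps.

delta = min(1, eps/47)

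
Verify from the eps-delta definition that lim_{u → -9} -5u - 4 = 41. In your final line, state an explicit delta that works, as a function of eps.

Let eps > 0. We need delta > 0 so that 0 < |u + 9| < delta implies |(-5u - 4) − 41| < eps.
|(-5u - 4) − 41| = |-5u - 45| = 5|u + 9|.
So 5|u + 9| < eps exactly when |u + 9| < eps/5.
Choosing delta = eps/5 gives |(-5u - 4) − 41| = 5|u + 9| < eps whenever |u + 9| < delta.

delta = eps/5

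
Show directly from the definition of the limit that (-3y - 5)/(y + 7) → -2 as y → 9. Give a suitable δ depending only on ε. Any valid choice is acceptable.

Fix ε > 0. We want δ > 0 with 0 < |y − 9| < δ ⇒ |(-3y - 5)/(y + 7) + 2| < ε.
Combining over a common denominator, (-3y - 5)/(y + 7) + 2 = [(-3y - 5)·16 − (-32)·(y + 7)] / [16·(y + 7)] = -16(y − 9) / (16(y + 7)).
So |(-3y - 5)/(y + 7) + 2| = 16|y − 9| / (16·|y + 7|).
Restrict δ ≤ 8. Then |y − 9| < 8 gives |y + 7| = |(y − 9) + 16| ≥ 16 − 8 = 8.
Hence |(-3y - 5)/(y + 7) + 2| < 16|y − 9|/(16·8) = (1/8)|y − 9|, which is < ε once |y − 9| < 8ε.
Take δ = min(8, 8ε). Then 0 < |y − 9| < δ forces both bounds, so |(-3y - 5)/(y + 7) + 2| < ε.

δ = min(8, 8ε)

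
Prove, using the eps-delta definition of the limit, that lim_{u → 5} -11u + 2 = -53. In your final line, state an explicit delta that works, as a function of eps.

delta = eps/11

Suppose eps > 0. We need delta > 0 so that 0 < |u − 5| < delta implies |(-11u + 2) + 53| < eps.
Since (-11u + 2) + 53 = -11(u − 5), we have |(-11u + 2) + 53| = 11|u − 5|.
So 11|u − 5| < eps exactly when |u − 5| < eps/11.
Choosing delta = eps/11 gives |(-11u + 2) + 53| = 11|u − 5| < eps whenever |u − 5| < delta.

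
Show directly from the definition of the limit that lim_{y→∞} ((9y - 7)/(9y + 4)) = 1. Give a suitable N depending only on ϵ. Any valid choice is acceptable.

N = (11/9)/ϵ

Fix ϵ > 0. We seek N > 0 such that y > N implies |(9y - 7)/(9y + 4) − 1| < ϵ.
(9y - 7)/(9y + 4) − 1 = (9(9y - 7) − 9(9y + 4)) / (9(9y + 4)) = -99/(9(9y + 4)).
For y > 0 we have 9y + 4 > 9y, so |(9y - 7)/(9y + 4) − 1| = 99/(9(9y + 4)) < 99/(9·9y) = (11/9)/y.
Thus |(9y - 7)/(9y + 4) − 1| < ϵ whenever y > (11/9)/ϵ.
Take N = (11/9)/ϵ. If y > N then |(9y - 7)/(9y + 4) − 1| < (11/9)/y < ϵ.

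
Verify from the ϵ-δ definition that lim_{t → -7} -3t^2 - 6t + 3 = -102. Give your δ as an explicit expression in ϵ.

δ = min(1, ϵ/39)

Let ϵ > 0 be given. We want δ > 0 such that 0 < |t + 7| < δ implies |(-3t^2 - 6t + 3) + 102| < ϵ.
(-3t^2 - 6t + 3) + 102 = -3t^2 - 6t + 105 = (t + 7)(-3t + 15).
So |(-3t^2 - 6t + 3) + 102| = |t + 7|·|-3t + 15|.
Require δ ≤ 1. Then |t + 7| < 1 gives |t| < 8, and by the triangle inequality |-3t + 15| ≤ 3·8 + 15 = 39.
Hence |(-3t^2 - 6t + 3) + 102| ≤ 39|t + 7| < ϵ provided |t + 7| < ϵ/39.
Choosing δ = min(1, ϵ/39) ensures both conditions, hence |(-3t^2 - 6t + 3) + 102| < ϵ.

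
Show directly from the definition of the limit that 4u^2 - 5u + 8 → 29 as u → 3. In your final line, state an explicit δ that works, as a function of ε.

Suppose ε > 0. We want δ > 0 such that 0 < |u − 3| < δ implies |(4u^2 - 5u + 8) − 29| < ε.
(4u^2 - 5u + 8) − 29 = 4u^2 - 5u - 21 = (u − 3)(4u + 7).
So |(4u^2 - 5u + 8) − 29| = |u − 3|·|4u + 7|.
Assume first that |u − 3| < 1, so |u| < 4. Then |4u + 7| ≤ 4·4 + 7 = 23.
Hence |(4u^2 - 5u + 8) − 29| ≤ 23|u − 3| < ε provided |u − 3| < ε/23.
Choosing δ = min(1, ε/23) ensures both conditions, hence |(4u^2 - 5u + 8) − 29| < ε.

δ = min(1, ε/23)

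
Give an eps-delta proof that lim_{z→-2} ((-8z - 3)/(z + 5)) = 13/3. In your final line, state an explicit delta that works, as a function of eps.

Let eps > 0. We want delta > 0 with 0 < |z + 2| < delta ⇒ |(-8z - 3)/(z + 5) − (13/3)| < eps.
Combining over a common denominator, (-8z - 3)/(z + 5) − (13/3) = [(-8z - 3)·3 − 13·(z + 5)] / [3·(z + 5)] = -37(z + 2) / (3(z + 5)).
So |(-8z - 3)/(z + 5) − (13/3)| = 37|z + 2| / (3·|z + 5|).
Restrict delta ≤ 3/2. Then |z + 2| < 3/2 gives |z + 5| = |(z + 2) + 3| ≥ 3 − 3/2 = 3/2.
Hence |(-8z - 3)/(z + 5) − (13/3)| < 37|z + 2|/(3·(3/2)) = (74/9)|z + 2|, which is < eps once |z + 2| < (9/74)eps.
Take delta = min(3/2, (9/74)eps). Then 0 < |z + 2| < delta forces both bounds, so |(-8z - 3)/(z + 5) − (13/3)| < eps.

delta = min(3/2, (9/74)eps)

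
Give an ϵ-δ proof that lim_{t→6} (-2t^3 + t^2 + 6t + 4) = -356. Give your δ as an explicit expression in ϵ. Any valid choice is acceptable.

Let ϵ > 0. We want δ > 0 such that 0 < |t − 6| < δ implies |(-2t^3 + t^2 + 6t + 4) + 356| < ϵ.
(-2t^3 + t^2 + 6t + 4) + 356 = -2t^3 + t^2 + 6t + 360 = (t − 6)(-2t^2 - 11t - 60).
So |(-2t^3 + t^2 + 6t + 4) + 356| = |t − 6|·|-2t^2 - 11t - 60|.
Assume first that |t − 6| < 1, so |t| < 7. Then |-2t^2 - 11t - 60| ≤ 2·7^2 + 11·7 + 60 = 235.
Hence |(-2t^3 + t^2 + 6t + 4) + 356| ≤ 235|t − 6| < ϵ provided |t − 6| < ϵ/235.
Choosing δ = min(1, ϵ/235) ensures both conditions, hence |(-2t^3 + t^2 + 6t + 4) + 356| < ϵ.

δ = min(1, ϵ/235)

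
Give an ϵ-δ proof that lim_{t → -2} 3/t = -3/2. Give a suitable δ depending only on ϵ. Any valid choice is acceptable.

δ = min(1, (2/3)ϵ)

Suppose ϵ > 0. We seek δ > 0 such that 0 < |t + 2| < δ implies |3/t + 3/2| < ϵ.
|3/t + 3/2| = 3·|-2 − t|/(2·|t|) = 3|t + 2|/(2|t|).
Restrict δ ≤ 1. Then |t + 2| < 1 gives |t| > 1, so 2|t| > 2.
Then |3/t + 3/2| < 3|t + 2|/2, which is < ϵ when |t + 2| < (2/3)ϵ.
Take δ = min(1, (2/3)ϵ). Then 0 < |t + 2| < δ gives both |t + 2| < 1 and |t + 2| < (2/3)ϵ, so |3/t + 3/2| < ϵ.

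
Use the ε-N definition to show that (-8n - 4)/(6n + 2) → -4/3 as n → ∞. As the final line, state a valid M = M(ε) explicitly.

Let ε > 0 be given. For n ≥ 1, |(-8n - 4)/(6n + 2) + 4/3| = |-8|/(6(6n + 2)) = 8/(6(6n + 2)).
Since 6n + 2 ≥ 6n for n ≥ 1, this is ≤ 8/(6·6n) = (2/9)/n.
So |(-8n - 4)/(6n + 2) + 4/3| < ε whenever n > (2/9)/ε.
Take M = (2/9)/ε. If n > M then |(-8n - 4)/(6n + 2) + 4/3| ≤ (2/9)/n < ε.

M = (2/9)/ε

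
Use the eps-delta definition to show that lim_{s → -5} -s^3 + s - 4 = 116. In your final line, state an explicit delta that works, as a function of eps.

delta = min(1, eps/90)

Suppose eps > 0. We want delta > 0 such that 0 < |s + 5| < delta implies |(-s^3 + s - 4) − 116| < eps.
(-s^3 + s - 4) − 116 = -s^3 + s - 120 = (s + 5)(-s^2 + 5s - 24).
So |(-s^3 + s - 4) − 116| = |s + 5|·|-s^2 + 5s - 24|.
Require delta ≤ 1. Then |s + 5| < 1 gives |s| < 6, and by the triangle inequality |-s^2 + 5s - 24| ≤ 6^2 + 5·6 + 24 = 90.
Hence |(-s^3 + s - 4) − 116| ≤ 90|s + 5| < eps provided |s + 5| < eps/90.
Choosing delta = min(1, eps/90) ensures both conditions, hence |(-s^3 + s - 4) − 116| < eps.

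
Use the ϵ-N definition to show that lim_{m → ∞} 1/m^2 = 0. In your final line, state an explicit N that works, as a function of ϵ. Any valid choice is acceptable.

Let ϵ > 0. For m ≥ 1, |1/m^2 − 0| = 1/m^2.
1/m^2 < ϵ ⇔ m^2 > 1/ϵ ⇔ m > (1/ϵ)^{1/2}.
Take N = (1/ϵ)^{1/2}. Then m > N implies 1/m^2 < ϵ.

N = (1/ϵ)^{1/2}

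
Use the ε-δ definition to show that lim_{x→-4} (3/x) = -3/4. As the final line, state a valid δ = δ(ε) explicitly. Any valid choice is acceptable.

δ = min(2, (8/3)ε)

Suppose ε > 0. We seek δ > 0 such that 0 < |x + 4| < δ implies |3/x + 3/4| < ε.
|3/x + 3/4| = 3·|-4 − x|/(4·|x|) = 3|x + 4|/(4|x|).
Require δ ≤ 2 so that |x| > 4 − 2 = 2, hence 4|x| > 8.
Then |3/x + 3/4| < 3|x + 4|/8, which is < ε when |x + 4| < (8/3)ε.
Take δ = min(2, (8/3)ε). Then 0 < |x + 4| < δ gives both |x + 4| < 2 and |x + 4| < (8/3)ε, so |3/x + 3/4| < ε.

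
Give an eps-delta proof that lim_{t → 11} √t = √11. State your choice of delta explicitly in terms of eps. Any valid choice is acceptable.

delta = min(11, √11·eps)

Let eps > 0 be given. We want delta > 0 such that 0 < |t − 11| < delta implies |√t − √11| < eps.
Multiplying by the conjugate, |√t − √11| = |t − 11|/(√t + √11).
Restrict delta ≤ 11 so that |t − 11| < 11 forces t > 0, and then √t + √11 > √11.
Hence |√t − √11| < |t − 11|/√11, which is < eps once |t − 11| < √11·eps.
Take delta = min(11, √11·eps). If 0 < |t − 11| < delta then t > 0 and |√t − √11| < |t − 11|/√11 < eps.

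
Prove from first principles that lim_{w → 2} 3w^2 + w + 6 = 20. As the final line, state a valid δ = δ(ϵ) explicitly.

Let ϵ > 0. We want δ > 0 such that 0 < |w − 2| < δ implies |(3w^2 + w + 6) − 20| < ϵ.
(3w^2 + w + 6) − 20 = 3w^2 + w - 14 = (w − 2)(3w + 7).
So |(3w^2 + w + 6) − 20| = |w − 2|·|3w + 7|.
Assume first that |w − 2| < 1, so |w| < 3. Then |3w + 7| ≤ 3·3 + 7 = 16.
Hence |(3w^2 + w + 6) − 20| ≤ 16|w − 2| < ϵ provided |w − 2| < ϵ/16.
Choosing δ = min(1, ϵ/16) ensures both conditions, hence |(3w^2 + w + 6) − 20| < ϵ.

δ = min(1, ϵ/16)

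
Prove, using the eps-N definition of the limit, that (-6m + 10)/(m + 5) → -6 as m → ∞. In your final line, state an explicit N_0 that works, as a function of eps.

Fix eps > 0. For m ≥ 1, |(-6m + 10)/(m + 5) + 6| = |40|/((m + 5)) = 40/((m + 5)).
Since m + 5 ≥ m for m ≥ 1, this is ≤ 40/(m) = 40/m.
So |(-6m + 10)/(m + 5) + 6| < eps whenever m > 40/eps.
Take N_0 = 40/eps. If m > N_0 then |(-6m + 10)/(m + 5) + 6| ≤ 40/m < eps.

N_0 = 40/eps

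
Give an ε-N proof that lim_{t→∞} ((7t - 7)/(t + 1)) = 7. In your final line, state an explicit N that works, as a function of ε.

Suppose ε > 0. We seek N > 0 such that t > N implies |(7t - 7)/(t + 1) − 7| < ε.
(7t - 7)/(t + 1) − 7 = ((7t - 7) − 7(t + 1)) / ((t + 1)) = -14/((t + 1)).
For t > 0 we have t + 1 > t, so |(7t - 7)/(t + 1) − 7| = 14/((t + 1)) < 14/(t) = 14/t.
Thus |(7t - 7)/(t + 1) − 7| < ε whenever t > 14/ε.
Take N = 14/ε. If t > N then |(7t - 7)/(t + 1) − 7| < 14/t < ε.

N = 14/ε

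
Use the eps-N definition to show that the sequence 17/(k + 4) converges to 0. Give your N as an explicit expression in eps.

Suppose eps > 0. For k ≥ 1, |17/(k + 4) − 0| = 17/(k + 4) ≤ 17/k.
We need 17/k < eps, i.e. k > 17/eps.
Take N = 17/eps. If k > N then |17/(k + 4)| ≤ 17/k < eps.

N = 17/eps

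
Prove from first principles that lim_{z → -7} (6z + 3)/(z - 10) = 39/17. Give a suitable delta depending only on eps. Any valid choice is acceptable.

delta = min(17/2, (289/126)eps)

Let eps > 0 be given. We want delta > 0 with 0 < |z + 7| < delta ⇒ |(6z + 3)/(z - 10) − (39/17)| < eps.
Combining over a common denominator, (6z + 3)/(z - 10) − (39/17) = [(6z + 3)·(-17) − (-39)·(z - 10)] / [(-17)·(z - 10)] = -63(z + 7) / ((-17)(z - 10)).
So |(6z + 3)/(z - 10) − (39/17)| = 63|z + 7| / (17·|z − 10|).
Require delta ≤ 17/2, so |z − 10| ≥ |-17| − |z + 7| > 17 − 17/2 = 17/2.
Hence |(6z + 3)/(z - 10) − (39/17)| < 63|z + 7|/(17·(17/2)) = (126/289)|z + 7|, which is < eps once |z + 7| < (289/126)eps.
Take delta = min(17/2, (289/126)eps). Then 0 < |z + 7| < delta forces both bounds, so |(6z + 3)/(z - 10) − (39/17)| < eps.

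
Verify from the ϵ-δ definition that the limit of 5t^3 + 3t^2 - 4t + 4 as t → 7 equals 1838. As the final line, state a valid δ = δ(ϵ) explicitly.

δ = min(2, ϵ/1009)

Fix ϵ > 0. We want δ > 0 such that 0 < |t − 7| < δ implies |(5t^3 + 3t^2 - 4t + 4) − 1838| < ϵ.
(5t^3 + 3t^2 - 4t + 4) − 1838 = 5t^3 + 3t^2 - 4t - 1834 = (t − 7)(5t^2 + 38t + 262).
So |(5t^3 + 3t^2 - 4t + 4) − 1838| = |t − 7|·|5t^2 + 38t + 262|.
Require δ ≤ 2. Then |t − 7| < 2 gives |t| < 9, and by the triangle inequality |5t^2 + 38t + 262| ≤ 5·9^2 + 38·9 + 262 = 1009.
Hence |(5t^3 + 3t^2 - 4t + 4) − 1838| ≤ 1009|t − 7| < ϵ provided |t − 7| < ϵ/1009.
Take δ = min(2, ϵ/1009). Then 0 < |t − 7| < δ gives both |t − 7| < 2 and |t − 7| < ϵ/1009, so |(5t^3 + 3t^2 - 4t + 4) − 1838| < ϵ.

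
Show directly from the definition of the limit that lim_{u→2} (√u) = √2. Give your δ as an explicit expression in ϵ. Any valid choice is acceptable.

Let ϵ > 0. We want δ > 0 such that 0 < |u − 2| < δ implies |√u − √2| < ϵ.
Rationalise: √u − √2 = (u − 2)/(√u + √2), so |√u − √2| = |u − 2|/(√u + √2).
Restrict δ ≤ 2 so that |u − 2| < 2 forces u > 0, and then √u + √2 > √2.
Hence |√u − √2| < |u − 2|/√2, which is < ϵ once |u − 2| < √2·ϵ.
Take δ = min(2, √2·ϵ). If 0 < |u − 2| < δ then u > 0 and |√u − √2| < |u − 2|/√2 < ϵ.

δ = min(2, √2·ϵ)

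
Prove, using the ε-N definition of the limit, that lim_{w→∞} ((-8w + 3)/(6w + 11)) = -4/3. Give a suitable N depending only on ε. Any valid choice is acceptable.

Suppose ε > 0. We seek N > 0 such that w > N implies |(-8w + 3)/(6w + 11) + 4/3| < ε.
(-8w + 3)/(6w + 11) + 4/3 = (6(-8w + 3) − (-8)(6w + 11)) / (6(6w + 11)) = 106/(6(6w + 11)).
For w > 0 we have 6w + 11 > 6w, so |(-8w + 3)/(6w + 11) + 4/3| = 106/(6(6w + 11)) < 106/(6·6w) = (53/18)/w.
Thus |(-8w + 3)/(6w + 11) + 4/3| < ε whenever w > (53/18)/ε.
Take N = (53/18)/ε. If w > N then |(-8w + 3)/(6w + 11) + 4/3| < (53/18)/w < ε.

N = (53/18)/ε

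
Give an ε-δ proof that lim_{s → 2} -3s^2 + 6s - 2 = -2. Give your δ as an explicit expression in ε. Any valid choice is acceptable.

δ = min(1, ε/9)

Let ε > 0. We want δ > 0 such that 0 < |s − 2| < δ implies |(-3s^2 + 6s - 2) + 2| < ε.
(-3s^2 + 6s - 2) + 2 = -3s^2 + 6s = (s − 2)(-3s).
So |(-3s^2 + 6s - 2) + 2| = |s − 2|·|-3s|.
Assume first that |s − 2| < 1, so |s| < 3. Then |-3s| ≤ 3·3 = 9.
Hence |(-3s^2 + 6s - 2) + 2| ≤ 9|s − 2| < ε provided |s − 2| < ε/9.
Take δ = min(1, ε/9). Then 0 < |s − 2| < δ gives both |s − 2| < 1 and |s − 2| < ε/9, so |(-3s^2 + 6s - 2) + 2| < ε.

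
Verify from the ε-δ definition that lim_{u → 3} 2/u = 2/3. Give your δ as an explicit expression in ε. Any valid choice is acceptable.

δ = min(3/2, (9/4)ε)

Let ε > 0 be given. We seek δ > 0 such that 0 < |u − 3| < δ implies |2/u − (2/3)| < ε.
|2/u − (2/3)| = 2·|3 − u|/(3·|u|) = 2|u − 3|/(3|u|).
Require δ ≤ 3/2 so that |u| > 3 − 3/2 = 3/2, hence 3|u| > 9/2.
Then |2/u − (2/3)| < 2|u − 3|/(9/2), which is < ε when |u − 3| < (9/4)ε.
Take δ = min(3/2, (9/4)ε). Then 0 < |u − 3| < δ gives both |u − 3| < 3/2 and |u − 3| < (9/4)ε, so |2/u − (2/3)| < ε.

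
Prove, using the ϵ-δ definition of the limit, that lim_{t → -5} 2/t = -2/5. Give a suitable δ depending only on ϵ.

δ = min(5/2, (25/4)ϵ)

Let ϵ > 0 be given. We seek δ > 0 such that 0 < |t + 5| < δ implies |2/t + 2/5| < ϵ.
|2/t + 2/5| = 2·|-5 − t|/(5·|t|) = 2|t + 5|/(5|t|).
Restrict δ ≤ 5/2. Then |t + 5| < 5/2 gives |t| > 5/2, so 5|t| > 25/2.
Then |2/t + 2/5| < 2|t + 5|/(25/2), which is < ϵ when |t + 5| < (25/4)ϵ.
Take δ = min(5/2, (25/4)ϵ). Then 0 < |t + 5| < δ gives both |t + 5| < 5/2 and |t + 5| < (25/4)ϵ, so |2/t + 2/5| < ϵ.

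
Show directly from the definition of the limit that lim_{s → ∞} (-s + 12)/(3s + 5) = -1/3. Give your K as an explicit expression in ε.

K = (41/9)/ε

Suppose ε > 0. We seek K > 0 such that s > K implies |(-s + 12)/(3s + 5) + 1/3| < ε.
(-s + 12)/(3s + 5) + 1/3 = (3(-s + 12) − (-1)(3s + 5)) / (3(3s + 5)) = 41/(3(3s + 5)).
For s > 0 we have 3s + 5 > 3s, so |(-s + 12)/(3s + 5) + 1/3| = 41/(3(3s + 5)) < 41/(3·3s) = (41/9)/s.
Thus |(-s + 12)/(3s + 5) + 1/3| < ε whenever s > (41/9)/ε.
Take K = (41/9)/ε. If s > K then |(-s + 12)/(3s + 5) + 1/3| < (41/9)/s < ε.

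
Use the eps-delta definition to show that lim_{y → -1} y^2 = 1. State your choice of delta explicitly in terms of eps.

delta = min(1, eps/3)

Fix eps > 0. We seek delta > 0 with 0 < |y + 1| < delta ⇒ |y^2 − 1| < eps.
Factor: y^2 − 1 = (y + 1)(y - 1), so |y^2 − 1| = |y + 1|·|y - 1|.
Restrict delta ≤ 1. Then |y + 1| < 1 gives |y| < 2, so by the triangle inequality |y - 1| ≤ 2 + 1 = 3.
Hence |y^2 − 1| ≤ 3|y + 1|, which is < eps once |y + 1| < eps/3.
Take delta = min(1, eps/3). If 0 < |y + 1| < delta then both bounds hold and |y^2 − 1| ≤ 3|y + 1| < 3·(eps/3) = eps.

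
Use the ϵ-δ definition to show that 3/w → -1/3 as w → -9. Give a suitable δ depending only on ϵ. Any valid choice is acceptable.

δ = min(9/2, (27/2)ϵ)

Let ϵ > 0. We seek δ > 0 such that 0 < |w + 9| < δ implies |3/w + 1/3| < ϵ.
|3/w + 1/3| = 3·|-9 − w|/(9·|w|) = 3|w + 9|/(9|w|).
Restrict δ ≤ 9/2. Then |w + 9| < 9/2 gives |w| > 9/2, so 9|w| > 81/2.
Then |3/w + 1/3| < 3|w + 9|/(81/2), which is < ϵ when |w + 9| < (27/2)ϵ.
Take δ = min(9/2, (27/2)ϵ). Then 0 < |w + 9| < δ gives both |w + 9| < 9/2 and |w + 9| < (27/2)ϵ, so |3/w + 1/3| < ϵ.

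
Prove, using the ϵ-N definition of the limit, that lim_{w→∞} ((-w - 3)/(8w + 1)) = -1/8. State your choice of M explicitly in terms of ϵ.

M = (23/64)/ϵ

Let ϵ > 0. We seek M > 0 such that w > M implies |(-w - 3)/(8w + 1) + 1/8| < ϵ.
(-w - 3)/(8w + 1) + 1/8 = (8(-w - 3) − (-1)(8w + 1)) / (8(8w + 1)) = -23/(8(8w + 1)).
For w > 0 we have 8w + 1 > 8w, so |(-w - 3)/(8w + 1) + 1/8| = 23/(8(8w + 1)) < 23/(8·8w) = (23/64)/w.
Thus |(-w - 3)/(8w + 1) + 1/8| < ϵ whenever w > (23/64)/ϵ.
Take M = (23/64)/ϵ. If w > M then |(-w - 3)/(8w + 1) + 1/8| < (23/64)/w < ϵ.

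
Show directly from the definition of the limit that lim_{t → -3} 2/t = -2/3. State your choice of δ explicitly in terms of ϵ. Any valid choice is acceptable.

Fix ϵ > 0. We seek δ > 0 such that 0 < |t + 3| < δ implies |2/t + 2/3| < ϵ.
|2/t + 2/3| = 2·|-3 − t|/(3·|t|) = 2|t + 3|/(3|t|).
Require δ ≤ 3/2 so that |t| > 3 − 3/2 = 3/2, hence 3|t| > 9/2.
Then |2/t + 2/3| < 2|t + 3|/(9/2), which is < ϵ when |t + 3| < (9/4)ϵ.
Take δ = min(3/2, (9/4)ϵ). Then 0 < |t + 3| < δ gives both |t + 3| < 3/2 and |t + 3| < (9/4)ϵ, so |2/t + 2/3| < ϵ.

δ = min(3/2, (9/4)ϵ)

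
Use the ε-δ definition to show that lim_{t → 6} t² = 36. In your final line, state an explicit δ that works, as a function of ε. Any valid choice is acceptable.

Fix ε > 0. We seek δ > 0 with 0 < |t − 6| < δ ⇒ |t² − 36| < ε.
Factor: t² − 36 = (t − 6)(t + 6), so |t² − 36| = |t − 6|·|t + 6|.
Impose δ ≤ 2 so that |t| < 8; then |t + 6| ≤ 14.
Hence |t² − 36| ≤ 14|t − 6|, which is < ε once |t − 6| < ε/14.
Take δ = min(2, ε/14). If 0 < |t − 6| < δ then both bounds hold and |t² − 36| ≤ 14|t − 6| < 14·(ε/14) = ε.

δ = min(2, ε/14)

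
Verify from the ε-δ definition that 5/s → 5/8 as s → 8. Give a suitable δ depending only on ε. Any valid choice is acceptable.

Let ε > 0 be given. We seek δ > 0 such that 0 < |s − 8| < δ implies |5/s − (5/8)| < ε.
|5/s − (5/8)| = 5·|8 − s|/(8·|s|) = 5|s − 8|/(8|s|).
Restrict δ ≤ 4. Then |s − 8| < 4 gives |s| > 4, so 8|s| > 32.
Then |5/s − (5/8)| < 5|s − 8|/32, which is < ε when |s − 8| < (32/5)ε.
Take δ = min(4, (32/5)ε). Then 0 < |s − 8| < δ gives both |s − 8| < 4 and |s − 8| < (32/5)ε, so |5/s − (5/8)| < ε.

δ = min(4, (32/5)ε)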